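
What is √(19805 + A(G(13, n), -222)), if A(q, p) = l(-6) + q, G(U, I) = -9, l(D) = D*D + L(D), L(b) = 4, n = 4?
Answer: 6*√551 ≈ 140.84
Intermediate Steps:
l(D) = 4 + D² (l(D) = D*D + 4 = D² + 4 = 4 + D²)
A(q, p) = 40 + q (A(q, p) = (4 + (-6)²) + q = (4 + 36) + q = 40 + q)
√(19805 + A(G(13, n), -222)) = √(19805 + (40 - 9)) = √(19805 + 31) = √19836 = 6*√551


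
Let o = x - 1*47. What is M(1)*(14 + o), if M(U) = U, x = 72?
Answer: 39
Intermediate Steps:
o = 25 (o = 72 - 1*47 = 72 - 47 = 25)
M(1)*(14 + o) = 1*(14 + 25) = 1*39 = 39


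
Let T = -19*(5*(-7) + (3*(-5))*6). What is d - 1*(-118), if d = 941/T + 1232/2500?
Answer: 1411807/11875 ≈ 118.89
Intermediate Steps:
T = 2375 (T = -19*(-35 - 15*6) = -19*(-35 - 90) = -19*(-125) = 2375)
d = 10557/11875 (d = 941/2375 + 1232/2500 = 941*(1/2375) + 1232*(1/2500) = 941/2375 + 308/625 = 10557/11875 ≈ 0.88901)
d - 1*(-118) = 10557/11875 - 1*(-118) = 10557/11875 + 118 = 1411807/11875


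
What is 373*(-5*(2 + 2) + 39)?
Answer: 7087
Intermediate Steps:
373*(-5*(2 + 2) + 39) = 373*(-5*4 + 39) = 373*(-20 + 39) = 373*19 = 7087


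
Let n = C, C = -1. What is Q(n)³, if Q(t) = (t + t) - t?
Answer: -1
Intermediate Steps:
n = -1
Q(t) = t (Q(t) = 2*t - t = t)
Q(n)³ = (-1)³ = -1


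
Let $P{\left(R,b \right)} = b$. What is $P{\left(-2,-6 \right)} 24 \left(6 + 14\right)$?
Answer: $-2880$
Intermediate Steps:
$P{\left(-2,-6 \right)} 24 \left(6 + 14\right) = \left(-6\right) 24 \left(6 + 14\right) = \left(-144\right) 20 = -2880$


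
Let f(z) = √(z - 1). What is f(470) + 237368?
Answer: 237368 + √469 ≈ 2.3739e+5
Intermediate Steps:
f(z) = √(-1 + z)
f(470) + 237368 = √(-1 + 470) + 237368 = √469 + 237368 = 237368 + √469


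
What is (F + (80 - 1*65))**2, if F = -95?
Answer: 6400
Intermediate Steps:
(F + (80 - 1*65))**2 = (-95 + (80 - 1*65))**2 = (-95 + (80 - 65))**2 = (-95 + 15)**2 = (-80)**2 = 6400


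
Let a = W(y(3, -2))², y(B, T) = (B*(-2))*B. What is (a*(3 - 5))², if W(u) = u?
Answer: 419904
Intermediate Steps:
y(B, T) = -2*B² (y(B, T) = (-2*B)*B = -2*B²)
a = 324 (a = (-2*3²)² = (-2*9)² = (-18)² = 324)
(a*(3 - 5))² = (324*(3 - 5))² = (324*(-2))² = (-648)² = 419904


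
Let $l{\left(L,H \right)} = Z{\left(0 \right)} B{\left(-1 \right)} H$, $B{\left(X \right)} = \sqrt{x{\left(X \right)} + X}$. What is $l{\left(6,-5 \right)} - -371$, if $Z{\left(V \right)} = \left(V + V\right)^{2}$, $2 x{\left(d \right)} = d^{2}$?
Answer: $371$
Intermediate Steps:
$x{\left(d \right)} = \frac{d^{2}}{2}$
$Z{\left(V \right)} = 4 V^{2}$ ($Z{\left(V \right)} = \left(2 V\right)^{2} = 4 V^{2}$)
$B{\left(X \right)} = \sqrt{X + \frac{X^{2}}{2}}$ ($B{\left(X \right)} = \sqrt{\frac{X^{2}}{2} + X} = \sqrt{X + \frac{X^{2}}{2}}$)
$l{\left(L,H \right)} = 0$ ($l{\left(L,H \right)} = 4 \cdot 0^{2} \frac{\sqrt{2} \sqrt{- (2 - 1)}}{2} H = 4 \cdot 0 \frac{\sqrt{2} \sqrt{\left(-1\right) 1}}{2} H = 0 \frac{\sqrt{2} \sqrt{-1}}{2} H = 0 \frac{\sqrt{2} i}{2} H = 0 \frac{i \sqrt{2}}{2} H = 0 H = 0$)
$l{\left(6,-5 \right)} - -371 = 0 - -371 = 0 + 371 = 371$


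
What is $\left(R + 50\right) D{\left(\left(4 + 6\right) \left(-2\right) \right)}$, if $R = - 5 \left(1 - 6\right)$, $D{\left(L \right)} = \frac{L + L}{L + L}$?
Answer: $75$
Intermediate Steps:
$D{\left(L \right)} = 1$ ($D{\left(L \right)} = \frac{2 L}{2 L} = 2 L \frac{1}{2 L} = 1$)
$R = 25$ ($R = \left(-5\right) \left(-5\right) = 25$)
$\left(R + 50\right) D{\left(\left(4 + 6\right) \left(-2\right) \right)} = \left(25 + 50\right) 1 = 75 \cdot 1 = 75$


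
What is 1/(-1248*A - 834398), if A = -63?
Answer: -1/755774 ≈ -1.3231e-6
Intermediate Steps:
1/(-1248*A - 834398) = 1/(-1248*(-63) - 834398) = 1/(78624 - 834398) = 1/(-755774) = -1/755774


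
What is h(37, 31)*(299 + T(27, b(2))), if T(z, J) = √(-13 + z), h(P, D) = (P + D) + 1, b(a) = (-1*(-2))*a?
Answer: 20631 + 69*√14 ≈ 20889.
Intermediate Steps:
b(a) = 2*a
h(P, D) = 1 + D + P (h(P, D) = (D + P) + 1 = 1 + D + P)
h(37, 31)*(299 + T(27, b(2))) = (1 + 31 + 37)*(299 + √(-13 + 27)) = 69*(299 + √14) = 20631 + 69*√14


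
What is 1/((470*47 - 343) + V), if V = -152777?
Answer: -1/131030 ≈ -7.6318e-6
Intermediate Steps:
1/((470*47 - 343) + V) = 1/((470*47 - 343) - 152777) = 1/((22090 - 343) - 152777) = 1/(21747 - 152777) = 1/(-131030) = -1/131030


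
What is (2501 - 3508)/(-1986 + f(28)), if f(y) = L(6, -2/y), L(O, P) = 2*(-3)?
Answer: 1007/1992 ≈ 0.50552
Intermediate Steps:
L(O, P) = -6
f(y) = -6
(2501 - 3508)/(-1986 + f(28)) = (2501 - 3508)/(-1986 - 6) = -1007/(-1992) = -1007*(-1/1992) = 1007/1992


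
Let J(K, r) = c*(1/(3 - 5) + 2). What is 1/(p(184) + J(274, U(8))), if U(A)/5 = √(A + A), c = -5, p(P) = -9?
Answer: -2/33 ≈ -0.060606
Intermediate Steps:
U(A) = 5*√2*√A (U(A) = 5*√(A + A) = 5*√(2*A) = 5*(√2*√A) = 5*√2*√A)
J(K, r) = -15/2 (J(K, r) = -5*(1/(3 - 5) + 2) = -5*(1/(-2) + 2) = -5*(-½ + 2) = -5*3/2 = -15/2)
1/(p(184) + J(274, U(8))) = 1/(-9 - 15/2) = 1/(-33/2) = -2/33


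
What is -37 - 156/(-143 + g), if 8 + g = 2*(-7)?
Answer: -1983/55 ≈ -36.055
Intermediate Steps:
g = -22 (g = -8 + 2*(-7) = -8 - 14 = -22)
-37 - 156/(-143 + g) = -37 - 156/(-143 - 22) = -37 - 156/(-165) = -37 - 156*(-1/165) = -37 + 52/55 = -1983/55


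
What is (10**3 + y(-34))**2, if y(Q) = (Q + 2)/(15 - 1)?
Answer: 48776256/49 ≈ 9.9543e+5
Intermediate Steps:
y(Q) = 1/7 + Q/14 (y(Q) = (2 + Q)/14 = (2 + Q)*(1/14) = 1/7 + Q/14)
(10**3 + y(-34))**2 = (10**3 + (1/7 + (1/14)*(-34)))**2 = (1000 + (1/7 - 17/7))**2 = (1000 - 16/7)**2 = (6984/7)**2 = 48776256/49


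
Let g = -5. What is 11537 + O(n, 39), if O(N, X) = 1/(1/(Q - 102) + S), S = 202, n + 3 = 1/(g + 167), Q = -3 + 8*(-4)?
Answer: 319263538/27673 ≈ 11537.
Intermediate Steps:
Q = -35 (Q = -3 - 32 = -35)
n = -485/162 (n = -3 + 1/(-5 + 167) = -3 + 1/162 = -485/162 ≈ -2.9938)
O(N, X) = 137/27673 (O(N, X) = 1/(1/(-35 - 102) + 202) = 1/(1/(-137) + 202) = 1/(-1/137 + 202) = 1/(27673/137) = 137/27673)
11537 + O(n, 39) = 11537 + 137/27673 = 319263538/27673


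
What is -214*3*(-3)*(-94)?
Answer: -181044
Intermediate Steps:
-214*3*(-3)*(-94) = -(-1926)*(-94) = -214*(-9)*(-94) = 1926*(-94) = -181044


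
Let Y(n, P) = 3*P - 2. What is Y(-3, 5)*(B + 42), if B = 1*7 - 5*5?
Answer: 312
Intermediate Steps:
Y(n, P) = -2 + 3*P
B = -18 (B = 7 - 25 = -18)
Y(-3, 5)*(B + 42) = (-2 + 3*5)*(-18 + 42) = (-2 + 15)*24 = 13*24 = 312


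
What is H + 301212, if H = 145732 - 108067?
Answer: 338877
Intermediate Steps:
H = 37665
H + 301212 = 37665 + 301212 = 338877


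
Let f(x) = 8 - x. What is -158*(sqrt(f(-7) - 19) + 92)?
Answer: -14536 - 316*I ≈ -14536.0 - 316.0*I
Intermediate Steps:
-158*(sqrt(f(-7) - 19) + 92) = -158*(sqrt((8 - 1*(-7)) - 19) + 92) = -158*(sqrt((8 + 7) - 19) + 92) = -158*(sqrt(15 - 19) + 92) = -158*(sqrt(-4) + 92) = -158*(2*I + 92) = -158*(92 + 2*I) = -14536 - 316*I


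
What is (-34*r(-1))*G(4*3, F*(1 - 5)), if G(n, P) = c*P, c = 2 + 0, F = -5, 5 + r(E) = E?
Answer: 8160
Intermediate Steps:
r(E) = -5 + E
c = 2
G(n, P) = 2*P
(-34*r(-1))*G(4*3, F*(1 - 5)) = (-34*(-5 - 1))*(2*(-5*(1 - 5))) = (-34*(-6))*(2*(-5*(-4))) = 204*(2*20) = 204*40 = 8160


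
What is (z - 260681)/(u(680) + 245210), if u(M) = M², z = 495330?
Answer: 234649/707610 ≈ 0.33161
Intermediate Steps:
(z - 260681)/(u(680) + 245210) = (495330 - 260681)/(680² + 245210) = 234649/(462400 + 245210) = 234649/707610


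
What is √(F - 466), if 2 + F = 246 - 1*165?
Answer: 3*I*√43 ≈ 19.672*I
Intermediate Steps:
F = 79 (F = -2 + (246 - 1*165) = -2 + (246 - 165) = -2 + 81 = 79)
√(F - 466) = √(79 - 466) = √(-387) = 3*I*√43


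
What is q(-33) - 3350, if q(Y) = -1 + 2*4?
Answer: -3343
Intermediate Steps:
q(Y) = 7 (q(Y) = -1 + 8 = 7)
q(-33) - 3350 = 7 - 3350 = -3343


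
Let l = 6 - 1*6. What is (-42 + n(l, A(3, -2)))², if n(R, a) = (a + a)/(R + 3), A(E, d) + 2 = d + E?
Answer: 16384/9 ≈ 1820.4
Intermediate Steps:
l = 0 (l = 6 - 6 = 0)
A(E, d) = -2 + E + d (A(E, d) = -2 + (d + E) = -2 + (E + d) = -2 + E + d)
n(R, a) = 2*a/(3 + R) (n(R, a) = (2*a)/(3 + R) = 2*a/(3 + R))
(-42 + n(l, A(3, -2)))² = (-42 + 2*(-2 + 3 - 2)/(3 + 0))² = (-42 + 2*(-1)/3)² = (-42 + 2*(-1)*(⅓))² = (-42 - ⅔)² = (-128/3)² = 16384/9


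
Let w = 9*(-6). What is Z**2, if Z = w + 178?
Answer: 15376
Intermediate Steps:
w = -54
Z = 124 (Z = -54 + 178 = 124)
Z**2 = 124**2 = 15376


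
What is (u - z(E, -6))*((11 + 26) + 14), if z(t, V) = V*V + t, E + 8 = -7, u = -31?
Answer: -2652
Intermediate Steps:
E = -15 (E = -8 - 7 = -15)
z(t, V) = t + V**2 (z(t, V) = V**2 + t = t + V**2)
(u - z(E, -6))*((11 + 26) + 14) = (-31 - (-15 + (-6)**2))*((11 + 26) + 14) = (-31 - (-15 + 36))*(37 + 14) = (-31 - 1*21)*51 = (-31 - 21)*51 = -52*51 = -2652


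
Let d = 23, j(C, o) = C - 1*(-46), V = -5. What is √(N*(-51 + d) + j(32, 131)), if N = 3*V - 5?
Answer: √638 ≈ 25.259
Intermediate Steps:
j(C, o) = 46 + C (j(C, o) = C + 46 = 46 + C)
N = -20 (N = 3*(-5) - 5 = -15 - 5 = -20)
√(N*(-51 + d) + j(32, 131)) = √(-20*(-51 + 23) + (46 + 32)) = √(-20*(-28) + 78) = √(560 + 78) = √638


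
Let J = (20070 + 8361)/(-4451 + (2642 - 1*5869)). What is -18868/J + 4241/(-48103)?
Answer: 6968489072041/1367616393 ≈ 5095.4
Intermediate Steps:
J = -28431/7678 (J = 28431/(-4451 + (2642 - 5869)) = 28431/(-4451 - 3227) = 28431/(-7678) = 28431*(-1/7678) = -28431/7678 ≈ -3.7029)
-18868/J + 4241/(-48103) = -18868/(-28431/7678) + 4241/(-48103) = -18868*(-7678/28431) + 4241*(-1/48103) = 144868504/28431 - 4241/48103 = 6968489072041/1367616393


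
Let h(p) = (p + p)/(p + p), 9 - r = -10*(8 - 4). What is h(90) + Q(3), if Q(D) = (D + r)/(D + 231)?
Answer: 11/9 ≈ 1.2222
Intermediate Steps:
r = 49 (r = 9 - (-10)*(8 - 4) = 9 - (-10)*4 = 9 - 1*(-40) = 9 + 40 = 49)
Q(D) = (49 + D)/(231 + D) (Q(D) = (D + 49)/(D + 231) = (49 + D)/(231 + D))
h(p) = 1 (h(p) = (2*p)/((2*p)) = (2*p)*(1/(2*p)) = 1)
h(90) + Q(3) = 1 + (49 + 3)/(231 + 3) = 1 + 52/234 = 1 + (1/234)*52 = 1 + 2/9 = 11/9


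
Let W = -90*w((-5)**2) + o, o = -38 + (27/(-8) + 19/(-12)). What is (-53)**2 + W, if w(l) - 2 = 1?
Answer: 59905/24 ≈ 2496.0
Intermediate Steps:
w(l) = 3 (w(l) = 2 + 1 = 3)
o = -1031/24 (o = -38 + (27*(-1/8) + 19*(-1/12)) = -38 + (-27/8 - 19/12) = -38 - 119/24 = -1031/24 ≈ -42.958)
W = -7511/24 (W = -90*3 - 1031/24 = -270 - 1031/24 = -7511/24 ≈ -312.96)
(-53)**2 + W = (-53)**2 - 7511/24 = 2809 - 7511/24 = 59905/24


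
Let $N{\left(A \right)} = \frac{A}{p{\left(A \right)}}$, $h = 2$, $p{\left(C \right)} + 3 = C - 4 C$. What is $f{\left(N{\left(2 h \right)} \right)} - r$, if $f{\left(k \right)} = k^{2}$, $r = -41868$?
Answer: $\frac{9420316}{225} \approx 41868.0$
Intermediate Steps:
$p{\left(C \right)} = -3 - 3 C$ ($p{\left(C \right)} = -3 + \left(C - 4 C\right) = -3 - 3 C$)
$N{\left(A \right)} = \frac{A}{-3 - 3 A}$
$f{\left(N{\left(2 h \right)} \right)} - r = \left(- \frac{2 \cdot 2}{3 + 3 \cdot 2 \cdot 2}\right)^{2} - -41868 = \left(\left(-1\right) 4 \frac{1}{3 + 3 \cdot 4}\right)^{2} + 41868 = \left(\left(-1\right) 4 \frac{1}{3 + 12}\right)^{2} + 41868 = \left(\left(-1\right) 4 \cdot \frac{1}{15}\right)^{2} + 41868 = \left(- \frac{4}{15}\right)^{2} + 41868 = \frac{16}{225} + 41868 = \frac{9420316}{225}$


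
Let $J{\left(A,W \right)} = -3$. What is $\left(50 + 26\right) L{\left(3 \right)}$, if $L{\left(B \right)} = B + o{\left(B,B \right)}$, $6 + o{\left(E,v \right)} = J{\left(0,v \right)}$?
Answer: $-456$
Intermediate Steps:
$o{\left(E,v \right)} = -9$ ($o{\left(E,v \right)} = -6 - 3 = -9$)
$L{\left(B \right)} = -9 + B$ ($L{\left(B \right)} = B - 9 = -9 + B$)
$\left(50 + 26\right) L{\left(3 \right)} = \left(50 + 26\right) \left(-9 + 3\right) = 76 \left(-6\right) = -456$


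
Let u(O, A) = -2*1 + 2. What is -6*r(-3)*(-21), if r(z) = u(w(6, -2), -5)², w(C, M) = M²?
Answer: 0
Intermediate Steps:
u(O, A) = 0 (u(O, A) = -2 + 2 = 0)
r(z) = 0 (r(z) = 0² = 0)
-6*r(-3)*(-21) = -6*0*(-21) = 0*(-21) = 0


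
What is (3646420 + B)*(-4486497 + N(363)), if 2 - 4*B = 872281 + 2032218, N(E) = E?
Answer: -26201676108261/2 ≈ -1.3101e+13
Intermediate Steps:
B = -2904497/4 (B = ½ - (872281 + 2032218)/4 = ½ - ¼*2904499 = ½ - 2904499/4 = -2904497/4 ≈ -7.2612e+5)
(3646420 + B)*(-4486497 + N(363)) = (3646420 - 2904497/4)*(-4486497 + 363) = (11681183/4)*(-4486134) = -26201676108261/2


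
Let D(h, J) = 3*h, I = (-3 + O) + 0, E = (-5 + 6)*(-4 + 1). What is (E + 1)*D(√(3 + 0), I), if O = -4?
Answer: -6*√3 ≈ -10.392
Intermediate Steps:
E = -3 (E = 1*(-3) = -3)
I = -7 (I = (-3 - 4) + 0 = -7 + 0 = -7)
(E + 1)*D(√(3 + 0), I) = (-3 + 1)*(3*√(3 + 0)) = -6*√3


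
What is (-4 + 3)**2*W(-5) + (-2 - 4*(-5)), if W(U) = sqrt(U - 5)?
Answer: 18 + I*sqrt(10) ≈ 18.0 + 3.1623*I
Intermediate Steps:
W(U) = sqrt(-5 + U)
(-4 + 3)**2*W(-5) + (-2 - 4*(-5)) = (-4 + 3)**2*sqrt(-5 - 5) + (-2 - 4*(-5)) = (-1)**2*sqrt(-10) + (-2 + 20) = 1*(I*sqrt(10)) + 18 = I*sqrt(10) + 18 = 18 + I*sqrt(10)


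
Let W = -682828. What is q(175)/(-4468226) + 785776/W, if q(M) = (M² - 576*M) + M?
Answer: -61843335596/54482675413 ≈ -1.1351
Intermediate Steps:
q(M) = M² - 575*M
q(175)/(-4468226) + 785776/W = (175*(-575 + 175))/(-4468226) + 785776/(-682828) = (175*(-400))*(-1/4468226) + 785776*(-1/682828) = -70000*(-1/4468226) - 196444/170707 = 5000/319159 - 196444/170707 = -61843335596/54482675413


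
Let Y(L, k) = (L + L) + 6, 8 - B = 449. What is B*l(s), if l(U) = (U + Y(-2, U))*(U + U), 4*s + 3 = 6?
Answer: -14553/8 ≈ -1819.1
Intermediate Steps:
B = -441 (B = 8 - 1*449 = 8 - 449 = -441)
s = ¾ (s = -¾ + (¼)*6 = -¾ + 3/2 = ¾ ≈ 0.75000)
Y(L, k) = 6 + 2*L (Y(L, k) = 2*L + 6 = 6 + 2*L)
l(U) = 2*U*(2 + U) (l(U) = (U + (6 + 2*(-2)))*(U + U) = (U + (6 - 4))*(2*U) = (U + 2)*(2*U) = (2 + U)*(2*U) = 2*U*(2 + U))
B*l(s) = -882*3*(2 + ¾)/4 = -882*3*11/(4*4) = -441*33/8 = -14553/8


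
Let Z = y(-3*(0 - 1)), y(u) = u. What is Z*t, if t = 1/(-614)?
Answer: -3/614 ≈ -0.0048860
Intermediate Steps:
Z = 3 (Z = -3*(0 - 1) = -3*(-1) = 3)
t = -1/614 ≈ -0.0016287
Z*t = 3*(-1/614) = -3/614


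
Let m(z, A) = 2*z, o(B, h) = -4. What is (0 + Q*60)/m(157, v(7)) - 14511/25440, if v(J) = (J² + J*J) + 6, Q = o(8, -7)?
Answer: -1777009/1331360 ≈ -1.3347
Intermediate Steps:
Q = -4
v(J) = 6 + 2*J² (v(J) = (J² + J²) + 6 = 2*J² + 6 = 6 + 2*J²)
(0 + Q*60)/m(157, v(7)) - 14511/25440 = (0 - 4*60)/((2*157)) - 14511/25440 = (0 - 240)/314 - 14511*1/25440 = -240*1/314 - 4837/8480 = -120/157 - 4837/8480 = -1777009/1331360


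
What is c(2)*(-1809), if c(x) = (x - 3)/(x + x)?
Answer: 1809/4 ≈ 452.25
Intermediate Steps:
c(x) = (-3 + x)/(2*x) (c(x) = (-3 + x)/((2*x)) = (-3 + x)*(1/(2*x)) = (-3 + x)/(2*x))
c(2)*(-1809) = ((½)*(-3 + 2)/2)*(-1809) = ((½)*(½)*(-1))*(-1809) = -¼*(-1809) = 1809/4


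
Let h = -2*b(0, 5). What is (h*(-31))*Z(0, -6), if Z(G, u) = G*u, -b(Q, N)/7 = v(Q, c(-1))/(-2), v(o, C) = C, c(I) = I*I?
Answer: 0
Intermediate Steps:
c(I) = I**2
b(Q, N) = 7/2 (b(Q, N) = -7*(-1)**2/(-2) = -7*(-1)/2 = -7*(-1/2) = 7/2)
h = -7 (h = -2*7/2 = -7)
(h*(-31))*Z(0, -6) = (-7*(-31))*(0*(-6)) = 217*0 = 0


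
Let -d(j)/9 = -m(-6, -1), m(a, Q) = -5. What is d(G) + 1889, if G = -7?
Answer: 1844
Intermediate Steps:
d(j) = -45 (d(j) = -(-9)*(-5) = -9*5 = -45)
d(G) + 1889 = -45 + 1889 = 1844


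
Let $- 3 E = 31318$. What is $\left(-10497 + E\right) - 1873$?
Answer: $- \frac{68428}{3} \approx -22809.0$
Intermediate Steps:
$E = - \frac{31318}{3}$ ($E = \left(- \frac{1}{3}\right) 31318 = - \frac{31318}{3} \approx -10439.0$)
$\left(-10497 + E\right) - 1873 = \left(-10497 - \frac{31318}{3}\right) - 1873 = - \frac{62809}{3} - 1873 = - \frac{68428}{3}$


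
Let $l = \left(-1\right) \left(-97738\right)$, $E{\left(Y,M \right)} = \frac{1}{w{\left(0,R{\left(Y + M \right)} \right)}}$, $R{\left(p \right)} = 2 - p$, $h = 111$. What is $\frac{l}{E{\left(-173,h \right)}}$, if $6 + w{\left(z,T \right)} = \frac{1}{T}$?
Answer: $- \frac{18716827}{32} \approx -5.849 \cdot 10^{5}$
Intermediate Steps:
$w{\left(z,T \right)} = -6 + \frac{1}{T}$
$E{\left(Y,M \right)} = \frac{1}{-6 + \frac{1}{2 - M - Y}}$ ($E{\left(Y,M \right)} = \frac{1}{-6 + \frac{1}{2 - \left(Y + M\right)}} = \frac{1}{-6 + \frac{1}{2 - \left(M + Y\right)}} = \frac{1}{-6 + \frac{1}{2 - M - Y}}$)
$l = 97738$
$\frac{l}{E{\left(-173,h \right)}} = \frac{97738}{\frac{1}{-11 + 6 \cdot 111 + 6 \left(-173\right)} \left(2 - 111 - -173\right)} = \frac{97738}{\frac{1}{-11 + 666 - 1038} \left(2 - 111 + 173\right)} = \frac{97738}{\frac{1}{-383} \cdot 64} = \frac{97738}{\left(- \frac{1}{383}\right) 64} = \frac{97738}{- \frac{64}{383}} = 97738 \left(- \frac{383}{64}\right) = - \frac{18716827}{32}$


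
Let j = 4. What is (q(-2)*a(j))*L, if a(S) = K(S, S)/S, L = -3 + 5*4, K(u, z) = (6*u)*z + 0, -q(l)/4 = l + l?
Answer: 6528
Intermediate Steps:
q(l) = -8*l (q(l) = -4*(l + l) = -8*l)
K(u, z) = 6*u*z (K(u, z) = 6*u*z + 0 = 6*u*z)
L = 17 (L = -3 + 20 = 17)
a(S) = 6*S (a(S) = (6*S*S)/S = (6*S²)/S = 6*S)
(q(-2)*a(j))*L = ((-8*(-2))*(6*4))*17 = (16*24)*17 = 384*17 = 6528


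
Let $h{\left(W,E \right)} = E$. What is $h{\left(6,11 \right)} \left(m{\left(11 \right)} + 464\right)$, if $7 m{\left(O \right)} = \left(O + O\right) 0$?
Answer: $5104$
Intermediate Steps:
$m{\left(O \right)} = 0$ ($m{\left(O \right)} = \frac{\left(O + O\right) 0}{7} = \frac{2 O 0}{7} = \frac{1}{7} \cdot 0 = 0$)
$h{\left(6,11 \right)} \left(m{\left(11 \right)} + 464\right) = 11 \left(0 + 464\right) = 11 \cdot 464 = 5104$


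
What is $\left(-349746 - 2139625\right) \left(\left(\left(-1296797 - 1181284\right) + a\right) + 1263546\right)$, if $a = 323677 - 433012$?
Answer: $3295603585770$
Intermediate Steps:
$a = -109335$ ($a = 323677 - 433012 = -109335$)
$\left(-349746 - 2139625\right) \left(\left(\left(-1296797 - 1181284\right) + a\right) + 1263546\right) = \left(-349746 - 2139625\right) \left(\left(\left(-1296797 - 1181284\right) - 109335\right) + 1263546\right) = - 2489371 \left(\left(-2478081 - 109335\right) + 1263546\right) = - 2489371 \left(-2587416 + 1263546\right) = \left(-2489371\right) \left(-1323870\right) = 3295603585770$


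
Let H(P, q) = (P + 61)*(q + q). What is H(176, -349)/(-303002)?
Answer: 82713/151501 ≈ 0.54596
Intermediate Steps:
H(P, q) = 2*q*(61 + P) (H(P, q) = (61 + P)*(2*q) = 2*q*(61 + P))
H(176, -349)/(-303002) = (2*(-349)*(61 + 176))/(-303002) = (2*(-349)*237)*(-1/303002) = -165426*(-1/303002) = 82713/151501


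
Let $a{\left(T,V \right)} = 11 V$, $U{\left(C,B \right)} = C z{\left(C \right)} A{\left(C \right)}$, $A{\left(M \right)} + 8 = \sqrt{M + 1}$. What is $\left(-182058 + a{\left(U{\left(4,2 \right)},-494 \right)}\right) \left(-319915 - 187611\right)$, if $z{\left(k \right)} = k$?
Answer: $95157064792$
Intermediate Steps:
$A{\left(M \right)} = -8 + \sqrt{1 + M}$ ($A{\left(M \right)} = -8 + \sqrt{M + 1} = -8 + \sqrt{1 + M}$)
$U{\left(C,B \right)} = C^{2} \left(-8 + \sqrt{1 + C}\right)$ ($U{\left(C,B \right)} = C C \left(-8 + \sqrt{1 + C}\right) = C^{2} \left(-8 + \sqrt{1 + C}\right)$)
$\left(-182058 + a{\left(U{\left(4,2 \right)},-494 \right)}\right) \left(-319915 - 187611\right) = \left(-182058 + 11 \left(-494\right)\right) \left(-319915 - 187611\right) = \left(-182058 - 5434\right) \left(-507526\right) = \left(-187492\right) \left(-507526\right) = 95157064792$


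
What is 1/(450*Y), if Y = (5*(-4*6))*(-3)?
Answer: 1/162000 ≈ 6.1728e-6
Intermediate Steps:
Y = 360 (Y = (5*(-24))*(-3) = -120*(-3) = 360)
1/(450*Y) = 1/(450*360) = 1/162000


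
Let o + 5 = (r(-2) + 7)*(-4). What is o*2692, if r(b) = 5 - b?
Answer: -164212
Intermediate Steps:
o = -61 (o = -5 + ((5 - 1*(-2)) + 7)*(-4) = -5 + ((5 + 2) + 7)*(-4) = -5 + (7 + 7)*(-4) = -5 + 14*(-4) = -5 - 56 = -61)
o*2692 = -61*2692 = -164212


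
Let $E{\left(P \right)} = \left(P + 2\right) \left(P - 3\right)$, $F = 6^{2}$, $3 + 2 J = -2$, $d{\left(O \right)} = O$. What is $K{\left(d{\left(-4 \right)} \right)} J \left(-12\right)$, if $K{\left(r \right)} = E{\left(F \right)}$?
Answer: $37620$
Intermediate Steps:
$J = - \frac{5}{2}$ ($J = - \frac{3}{2} + \frac{1}{2} \left(-2\right) = - \frac{3}{2} - 1 = - \frac{5}{2} \approx -2.5$)
$F = 36$
$E{\left(P \right)} = \left(-3 + P\right) \left(2 + P\right)$ ($E{\left(P \right)} = \left(2 + P\right) \left(-3 + P\right) = \left(-3 + P\right) \left(2 + P\right)$)
$K{\left(r \right)} = 1254$ ($K{\left(r \right)} = -6 + 36^{2} - 36 = -6 + 1296 - 36 = 1254$)
$K{\left(d{\left(-4 \right)} \right)} J \left(-12\right) = 1254 \left(- \frac{5}{2}\right) \left(-12\right) = \left(-3135\right) \left(-12\right) = 37620$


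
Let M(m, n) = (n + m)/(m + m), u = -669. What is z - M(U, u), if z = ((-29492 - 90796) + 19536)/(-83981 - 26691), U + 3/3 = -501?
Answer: -1777619/6944668 ≈ -0.25597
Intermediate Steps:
U = -502 (U = -1 - 501 = -502)
z = 6297/6917 (z = (-120288 + 19536)/(-110672) = -100752*(-1/110672) = 6297/6917 ≈ 0.91037)
M(m, n) = (m + n)/(2*m) (M(m, n) = (m + n)/((2*m)) = (m + n)*(1/(2*m)) = (m + n)/(2*m))
z - M(U, u) = 6297/6917 - (-502 - 669)/(2*(-502)) = 6297/6917 - (-1)*(-1171)/(2*502) = 6297/6917 - 1*1171/1004 = 6297/6917 - 1171/1004 = -1777619/6944668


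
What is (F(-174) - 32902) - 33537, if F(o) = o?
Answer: -66613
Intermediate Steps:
(F(-174) - 32902) - 33537 = (-174 - 32902) - 33537 = -33076 - 33537 = -66613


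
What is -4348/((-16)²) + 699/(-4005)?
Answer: -1466057/85440 ≈ -17.159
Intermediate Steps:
-4348/((-16)²) + 699/(-4005) = -4348/256 + 699*(-1/4005) = -4348*1/256 - 233/1335 = -1087/64 - 233/1335 = -1466057/85440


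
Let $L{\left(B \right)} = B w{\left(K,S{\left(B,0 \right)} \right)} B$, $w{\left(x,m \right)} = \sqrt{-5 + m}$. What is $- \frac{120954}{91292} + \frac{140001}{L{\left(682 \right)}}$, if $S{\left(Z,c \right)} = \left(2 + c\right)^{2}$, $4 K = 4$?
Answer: $- \frac{60477}{45646} - \frac{140001 i}{465124} \approx -1.3249 - 0.301 i$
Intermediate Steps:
$K = 1$ ($K = \frac{1}{4} \cdot 4 = 1$)
$L{\left(B \right)} = i B^{2}$ ($L{\left(B \right)} = B \sqrt{-5 + \left(2 + 0\right)^{2}} B = B \sqrt{-5 + 2^{2}} B = B \sqrt{-5 + 4} B = B \sqrt{-1} B = B i B = i B B = i B^{2}$)
$- \frac{120954}{91292} + \frac{140001}{L{\left(682 \right)}} = - \frac{120954}{91292} + \frac{140001}{i 682^{2}} = \left(-120954\right) \frac{1}{91292} + \frac{140001}{i 465124} = - \frac{60477}{45646} + \frac{140001}{465124 i} = - \frac{60477}{45646} + 140001 \left(- \frac{i}{465124}\right) = - \frac{60477}{45646} - \frac{140001 i}{465124}$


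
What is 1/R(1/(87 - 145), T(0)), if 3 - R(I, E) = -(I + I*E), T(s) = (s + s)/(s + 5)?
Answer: 58/173 ≈ 0.33526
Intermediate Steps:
T(s) = 2*s/(5 + s) (T(s) = (2*s)/(5 + s) = 2*s/(5 + s))
R(I, E) = 3 + I + E*I (R(I, E) = 3 - (-1)*(I + I*E) = 3 - (-1)*(I + E*I) = 3 - (-I - E*I) = 3 + (I + E*I) = 3 + I + E*I)
1/R(1/(87 - 145), T(0)) = 1/(3 + 1/(87 - 145) + (2*0/(5 + 0))/(87 - 145)) = 1/(3 + 1/(-58) + (2*0/5)/(-58)) = 1/(3 - 1/58 + (2*0*(⅕))*(-1/58)) = 1/(3 - 1/58 + 0*(-1/58)) = 1/(3 - 1/58 + 0) = 1/(173/58) = 58/173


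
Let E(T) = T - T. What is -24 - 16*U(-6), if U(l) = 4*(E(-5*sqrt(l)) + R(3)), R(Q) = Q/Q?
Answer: -88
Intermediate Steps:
R(Q) = 1
E(T) = 0
U(l) = 4 (U(l) = 4*(0 + 1) = 4*1 = 4)
-24 - 16*U(-6) = -24 - 16*4 = -24 - 64 = -88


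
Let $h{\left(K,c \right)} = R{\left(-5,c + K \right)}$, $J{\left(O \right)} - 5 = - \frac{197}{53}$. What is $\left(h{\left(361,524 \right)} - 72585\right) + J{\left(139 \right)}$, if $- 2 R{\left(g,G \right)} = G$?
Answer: $- \frac{7740779}{106} \approx -73026.0$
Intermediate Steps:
$J{\left(O \right)} = \frac{68}{53}$ ($J{\left(O \right)} = 5 - \frac{197}{53} = \frac{68}{53}$)
$R{\left(g,G \right)} = - \frac{G}{2}$
$h{\left(K,c \right)} = - \frac{K}{2} - \frac{c}{2}$ ($h{\left(K,c \right)} = - \frac{c + K}{2} = - \frac{K + c}{2} = - \frac{K}{2} - \frac{c}{2}$)
$\left(h{\left(361,524 \right)} - 72585\right) + J{\left(139 \right)} = \left(\left(\left(- \frac{1}{2}\right) 361 - 262\right) - 72585\right) + \frac{68}{53} = \left(\left(- \frac{361}{2} - 262\right) - 72585\right) + \frac{68}{53} = \left(- \frac{885}{2} - 72585\right) + \frac{68}{53} = - \frac{146055}{2} + \frac{68}{53} = - \frac{7740779}{106}$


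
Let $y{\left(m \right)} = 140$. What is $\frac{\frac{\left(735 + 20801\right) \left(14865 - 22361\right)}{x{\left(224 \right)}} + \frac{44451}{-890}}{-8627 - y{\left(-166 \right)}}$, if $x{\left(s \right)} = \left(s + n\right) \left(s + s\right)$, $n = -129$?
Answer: $\frac{90979979}{207549958} \approx 0.43835$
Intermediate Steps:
$x{\left(s \right)} = 2 s \left(-129 + s\right)$ ($x{\left(s \right)} = \left(s - 129\right) \left(s + s\right) = \left(-129 + s\right) 2 s = 2 s \left(-129 + s\right)$)
$\frac{\frac{\left(735 + 20801\right) \left(14865 - 22361\right)}{x{\left(224 \right)}} + \frac{44451}{-890}}{-8627 - y{\left(-166 \right)}} = \frac{\frac{\left(735 + 20801\right) \left(14865 - 22361\right)}{2 \cdot 224 \left(-129 + 224\right)} + \frac{44451}{-890}}{-8627 - 140} = \frac{\frac{21536 \left(-7496\right)}{2 \cdot 224 \cdot 95} + 44451 \left(- \frac{1}{890}\right)}{-8627 - 140} = \frac{- \frac{161433856}{42560} - \frac{44451}{890}}{-8767} = \left(\left(-161433856\right) \frac{1}{42560} - \frac{44451}{890}\right) \left(- \frac{1}{8767}\right) = \left(- \frac{2522404}{665} - \frac{44451}{890}\right) \left(- \frac{1}{8767}\right) = \left(- \frac{90979979}{23674}\right) \left(- \frac{1}{8767}\right) = \frac{90979979}{207549958}$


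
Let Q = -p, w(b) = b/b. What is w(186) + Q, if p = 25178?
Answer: -25177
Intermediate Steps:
w(b) = 1
Q = -25178 (Q = -1*25178 = -25178)
w(186) + Q = 1 - 25178 = -25177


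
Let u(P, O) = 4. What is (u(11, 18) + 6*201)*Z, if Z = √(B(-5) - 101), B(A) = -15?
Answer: 2420*I*√29 ≈ 13032.0*I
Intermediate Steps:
Z = 2*I*√29 (Z = √(-15 - 101) = √(-116) = 2*I*√29 ≈ 10.77*I)
(u(11, 18) + 6*201)*Z = (4 + 6*201)*(2*I*√29) = (4 + 1206)*(2*I*√29) = 1210*(2*I*√29) = 2420*I*√29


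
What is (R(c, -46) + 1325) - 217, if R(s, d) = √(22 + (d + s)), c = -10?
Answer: 1108 + I*√34 ≈ 1108.0 + 5.831*I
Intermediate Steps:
R(s, d) = √(22 + d + s)
(R(c, -46) + 1325) - 217 = (√(22 - 46 - 10) + 1325) - 217 = (√(-34) + 1325) - 217 = (I*√34 + 1325) - 217 = (1325 + I*√34) - 217 = 1108 + I*√34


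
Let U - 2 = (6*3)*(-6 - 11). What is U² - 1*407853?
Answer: -315437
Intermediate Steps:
U = -304 (U = 2 + (6*3)*(-6 - 11) = 2 + 18*(-17) = 2 - 306 = -304)
U² - 1*407853 = (-304)² - 1*407853 = 92416 - 407853 = -315437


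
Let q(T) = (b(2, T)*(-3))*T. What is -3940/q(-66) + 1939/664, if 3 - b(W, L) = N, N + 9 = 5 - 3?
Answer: 61153/65736 ≈ 0.93028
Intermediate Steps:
N = -7 (N = -9 + (5 - 3) = -9 + 2 = -7)
b(W, L) = 10 (b(W, L) = 3 - 1*(-7) = 3 + 7 = 10)
q(T) = -30*T (q(T) = (10*(-3))*T = -30*T)
-3940/q(-66) + 1939/664 = -3940/((-30*(-66))) + 1939/664 = -3940/1980 + 1939*(1/664) = -3940*1/1980 + 1939/664 = -197/99 + 1939/664 = 61153/65736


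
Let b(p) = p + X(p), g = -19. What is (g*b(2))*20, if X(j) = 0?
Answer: -760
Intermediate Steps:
b(p) = p (b(p) = p + 0 = p)
(g*b(2))*20 = -19*2*20 = -38*20 = -760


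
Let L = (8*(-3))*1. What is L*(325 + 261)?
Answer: -14064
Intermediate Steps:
L = -24 (L = -24*1 = -24)
L*(325 + 261) = -24*(325 + 261) = -24*586 = -14064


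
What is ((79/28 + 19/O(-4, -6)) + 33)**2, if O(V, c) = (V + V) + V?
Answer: 516961/441 ≈ 1172.2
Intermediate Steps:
O(V, c) = 3*V (O(V, c) = 2*V + V = 3*V)
((79/28 + 19/O(-4, -6)) + 33)**2 = ((79/28 + 19/((3*(-4)))) + 33)**2 = ((79*(1/28) + 19/(-12)) + 33)**2 = ((79/28 + 19*(-1/12)) + 33)**2 = ((79/28 - 19/12) + 33)**2 = (26/21 + 33)**2 = (719/21)**2 = 516961/441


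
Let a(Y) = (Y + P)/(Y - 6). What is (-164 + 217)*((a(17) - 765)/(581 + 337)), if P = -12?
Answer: -222865/5049 ≈ -44.140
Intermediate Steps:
a(Y) = (-12 + Y)/(-6 + Y) (a(Y) = (Y - 12)/(Y - 6) = (-12 + Y)/(-6 + Y))
(-164 + 217)*((a(17) - 765)/(581 + 337)) = (-164 + 217)*(((-12 + 17)/(-6 + 17) - 765)/(581 + 337)) = 53*((5/11 - 765)/918) = 53*(((1/11)*5 - 765)*(1/918)) = 53*((5/11 - 765)*(1/918)) = 53*(-8410/11*1/918) = 53*(-4205/5049) = -222865/5049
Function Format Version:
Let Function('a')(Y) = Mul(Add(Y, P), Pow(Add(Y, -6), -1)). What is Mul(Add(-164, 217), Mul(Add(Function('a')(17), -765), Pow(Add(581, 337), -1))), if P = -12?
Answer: Rational(-222865, 5049) ≈ -44.140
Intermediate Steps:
Function('a')(Y) = Mul(Pow(Add(-6, Y), -1), Add(-12, Y)) (Function('a')(Y) = Mul(Add(Y, -12), Pow(Add(Y, -6), -1)) = Mul(Add(-12, Y), Pow(Add(-6, Y), -1)) = Mul(Pow(Add(-6, Y), -1), Add(-12, Y)))
Mul(Add(-164, 217), Mul(Add(Function('a')(17), -765), Pow(Add(581, 337), -1))) = Mul(Add(-164, 217), Mul(Add(Mul(Pow(Add(-6, 17), -1), Add(-12, 17)), -765), Pow(Add(581, 337), -1))) = Mul(53, Mul(Add(Mul(Pow(11, -1), 5), -765), Pow(918, -1))) = Mul(53, Mul(Add(Mul(Rational(1, 11), 5), -765), Rational(1, 918))) = Mul(53, Mul(Add(Rational(5, 11), -765), Rational(1, 918))) = Mul(53, Mul(Rational(-8410, 11), Rational(1, 918))) = Mul(53, Rational(-4205, 5049)) = Rational(-222865, 5049)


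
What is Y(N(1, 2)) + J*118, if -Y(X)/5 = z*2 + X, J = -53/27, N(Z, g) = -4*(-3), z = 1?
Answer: -8144/27 ≈ -301.63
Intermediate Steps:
N(Z, g) = 12
J = -53/27 (J = -53*1/27 = -53/27 ≈ -1.9630)
Y(X) = -10 - 5*X (Y(X) = -5*(1*2 + X) = -5*(2 + X) = -10 - 5*X)
Y(N(1, 2)) + J*118 = (-10 - 5*12) - 53/27*118 = (-10 - 60) - 6254/27 = -70 - 6254/27 = -8144/27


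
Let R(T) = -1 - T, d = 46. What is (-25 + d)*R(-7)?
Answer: 126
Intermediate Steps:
(-25 + d)*R(-7) = (-25 + 46)*(-1 - 1*(-7)) = 21*(-1 + 7) = 21*6 = 126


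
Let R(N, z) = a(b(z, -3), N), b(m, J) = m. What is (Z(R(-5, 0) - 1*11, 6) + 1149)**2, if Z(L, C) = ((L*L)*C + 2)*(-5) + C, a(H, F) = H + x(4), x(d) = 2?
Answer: 1651225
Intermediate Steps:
a(H, F) = 2 + H (a(H, F) = H + 2 = 2 + H)
R(N, z) = 2 + z
Z(L, C) = -10 + C - 5*C*L**2 (Z(L, C) = (L**2*C + 2)*(-5) + C = (C*L**2 + 2)*(-5) + C = (2 + C*L**2)*(-5) + C = (-10 - 5*C*L**2) + C = -10 + C - 5*C*L**2)
(Z(R(-5, 0) - 1*11, 6) + 1149)**2 = ((-10 + 6 - 5*6*((2 + 0) - 1*11)**2) + 1149)**2 = ((-10 + 6 - 5*6*(2 - 11)**2) + 1149)**2 = ((-10 + 6 - 5*6*(-9)**2) + 1149)**2 = ((-10 + 6 - 5*6*81) + 1149)**2 = ((-10 + 6 - 2430) + 1149)**2 = (-2434 + 1149)**2 = (-1285)**2 = 1651225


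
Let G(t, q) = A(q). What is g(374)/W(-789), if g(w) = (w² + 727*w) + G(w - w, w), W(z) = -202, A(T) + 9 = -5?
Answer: -205880/101 ≈ -2038.4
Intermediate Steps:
A(T) = -14 (A(T) = -9 - 5 = -14)
G(t, q) = -14
g(w) = -14 + w² + 727*w (g(w) = (w² + 727*w) - 14 = -14 + w² + 727*w)
g(374)/W(-789) = (-14 + 374² + 727*374)/(-202) = (-14 + 139876 + 271898)*(-1/202) = 411760*(-1/202) = -205880/101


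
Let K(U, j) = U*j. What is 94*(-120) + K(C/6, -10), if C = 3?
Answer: -11285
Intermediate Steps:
94*(-120) + K(C/6, -10) = 94*(-120) + (3/6)*(-10) = -11280 + (3*(⅙))*(-10) = -11280 + (½)*(-10) = -11280 - 5 = -11285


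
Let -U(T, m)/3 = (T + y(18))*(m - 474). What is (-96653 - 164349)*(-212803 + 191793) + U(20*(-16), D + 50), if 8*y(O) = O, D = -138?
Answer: 10966232587/2 ≈ 5.4831e+9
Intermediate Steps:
y(O) = O/8
U(T, m) = -3*(-474 + m)*(9/4 + T) (U(T, m) = -3*(T + (1/8)*18)*(m - 474) = -3*(T + 9/4)*(-474 + m) = -3*(9/4 + T)*(-474 + m) = -3*(-474 + m)*(9/4 + T))
(-96653 - 164349)*(-212803 + 191793) + U(20*(-16), D + 50) = (-96653 - 164349)*(-212803 + 191793) + (6399/2 + 1422*(20*(-16)) - 27*(-138 + 50)/4 - 3*20*(-16)*(-138 + 50)) = -261002*(-21010) + (6399/2 + 1422*(-320) - 27/4*(-88) - 3*(-320)*(-88)) = 5483652020 + (6399/2 - 455040 + 594 - 84480) = 5483652020 - 1071453/2 = 10966232587/2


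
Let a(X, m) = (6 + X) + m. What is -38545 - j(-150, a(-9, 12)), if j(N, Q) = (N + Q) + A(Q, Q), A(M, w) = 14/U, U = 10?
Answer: -192027/5 ≈ -38405.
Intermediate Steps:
A(M, w) = 7/5 (A(M, w) = 14/10 = 14*(1/10) = 7/5)
a(X, m) = 6 + X + m
j(N, Q) = 7/5 + N + Q (j(N, Q) = (N + Q) + 7/5 = 7/5 + N + Q)
-38545 - j(-150, a(-9, 12)) = -38545 - (7/5 - 150 + (6 - 9 + 12)) = -38545 - (7/5 - 150 + 9) = -38545 - 1*(-698/5) = -38545 + 698/5 = -192027/5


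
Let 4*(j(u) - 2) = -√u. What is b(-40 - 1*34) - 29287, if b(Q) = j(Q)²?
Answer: -234301/8 - I*√74 ≈ -29288.0 - 8.6023*I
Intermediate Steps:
j(u) = 2 - √u/4 (j(u) = 2 + (-√u)/4 = 2 - √u/4)
b(Q) = (2 - √Q/4)²
b(-40 - 1*34) - 29287 = (-8 + √(-40 - 1*34))²/16 - 29287 = (-8 + √(-40 - 34))²/16 - 29287 = (-8 + √(-74))²/16 - 29287 = (-8 + I*√74)²/16 - 29287 = -29287 + (-8 + I*√74)²/16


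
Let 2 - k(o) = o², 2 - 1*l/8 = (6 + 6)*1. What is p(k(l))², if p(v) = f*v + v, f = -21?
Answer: 16373761600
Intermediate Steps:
l = -80 (l = 16 - 8*(6 + 6) = 16 - 96 = -80)
k(o) = 2 - o²
p(v) = -20*v (p(v) = -21*v + v = -20*v)
p(k(l))² = (-20*(2 - 1*(-80)²))² = (-20*(2 - 1*6400))² = (-20*(2 - 6400))² = (-20*(-6398))² = 127960² = 16373761600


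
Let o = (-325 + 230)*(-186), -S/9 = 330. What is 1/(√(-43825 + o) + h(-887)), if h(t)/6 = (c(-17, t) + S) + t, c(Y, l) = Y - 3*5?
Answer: -23334/544501711 - I*√26155/544501711 ≈ -4.2854e-5 - 2.9701e-7*I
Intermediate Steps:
S = -2970 (S = -9*330 = -2970)
c(Y, l) = -15 + Y (c(Y, l) = Y - 15 = -15 + Y)
h(t) = -18012 + 6*t (h(t) = 6*(((-15 - 17) - 2970) + t) = 6*((-32 - 2970) + t) = 6*(-3002 + t) = -18012 + 6*t)
o = 17670 (o = -95*(-186) = 17670)
1/(√(-43825 + o) + h(-887)) = 1/(√(-43825 + 17670) + (-18012 + 6*(-887))) = 1/(√(-26155) + (-18012 - 5322)) = 1/(I*√26155 - 23334) = 1/(-23334 + I*√26155)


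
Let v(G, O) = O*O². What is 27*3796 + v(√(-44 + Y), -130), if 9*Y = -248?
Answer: -2094508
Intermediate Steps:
Y = -248/9 (Y = (⅑)*(-248) = -248/9 ≈ -27.556)
v(G, O) = O³
27*3796 + v(√(-44 + Y), -130) = 27*3796 + (-130)³ = 102492 - 2197000 = -2094508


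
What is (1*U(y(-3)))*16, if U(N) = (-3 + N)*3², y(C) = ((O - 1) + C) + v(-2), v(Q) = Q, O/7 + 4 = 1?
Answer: -4320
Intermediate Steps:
O = -21 (O = -28 + 7*1 = -28 + 7 = -21)
y(C) = -24 + C (y(C) = ((-21 - 1) + C) - 2 = (-22 + C) - 2 = -24 + C)
U(N) = -27 + 9*N (U(N) = (-3 + N)*9 = -27 + 9*N)
(1*U(y(-3)))*16 = (1*(-27 + 9*(-24 - 3)))*16 = (1*(-27 + 9*(-27)))*16 = (1*(-27 - 243))*16 = (1*(-270))*16 = -270*16 = -4320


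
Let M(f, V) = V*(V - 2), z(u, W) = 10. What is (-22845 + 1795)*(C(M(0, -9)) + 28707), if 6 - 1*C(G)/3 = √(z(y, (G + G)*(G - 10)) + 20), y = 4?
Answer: -604661250 + 63150*√30 ≈ -6.0432e+8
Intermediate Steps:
M(f, V) = V*(-2 + V)
C(G) = 18 - 3*√30 (C(G) = 18 - 3*√(10 + 20) = 18 - 3*√30)
(-22845 + 1795)*(C(M(0, -9)) + 28707) = (-22845 + 1795)*((18 - 3*√30) + 28707) = -21050*(28725 - 3*√30) = -604661250 + 63150*√30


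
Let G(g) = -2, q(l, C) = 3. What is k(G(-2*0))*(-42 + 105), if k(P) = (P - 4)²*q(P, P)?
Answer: 6804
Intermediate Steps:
k(P) = 3*(-4 + P)² (k(P) = (P - 4)²*3 = (-4 + P)²*3 = 3*(-4 + P)²)
k(G(-2*0))*(-42 + 105) = (3*(-4 - 2)²)*(-42 + 105) = (3*(-6)²)*63 = (3*36)*63 = 108*63 = 6804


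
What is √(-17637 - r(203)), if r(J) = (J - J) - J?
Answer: I*√17434 ≈ 132.04*I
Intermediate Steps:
r(J) = -J (r(J) = 0 - J = -J)
√(-17637 - r(203)) = √(-17637 - (-1)*203) = √(-17637 - 1*(-203)) = √(-17637 + 203) = √(-17434) = I*√17434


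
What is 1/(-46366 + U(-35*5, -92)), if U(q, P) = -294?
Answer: -1/46660 ≈ -2.1432e-5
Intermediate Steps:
1/(-46366 + U(-35*5, -92)) = 1/(-46366 - 294) = 1/(-46660) = -1/46660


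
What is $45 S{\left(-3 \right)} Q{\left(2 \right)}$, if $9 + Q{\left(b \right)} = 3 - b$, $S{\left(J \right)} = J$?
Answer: $1080$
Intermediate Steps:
$Q{\left(b \right)} = -6 - b$ ($Q{\left(b \right)} = -9 - \left(-3 + b\right) = -6 - b$)
$45 S{\left(-3 \right)} Q{\left(2 \right)} = 45 \left(-3\right) \left(-6 - 2\right) = - 135 \left(-6 - 2\right) = \left(-135\right) \left(-8\right) = 1080$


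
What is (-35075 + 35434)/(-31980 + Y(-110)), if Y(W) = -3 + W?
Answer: -359/32093 ≈ -0.011186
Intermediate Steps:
(-35075 + 35434)/(-31980 + Y(-110)) = (-35075 + 35434)/(-31980 + (-3 - 110)) = 359/(-31980 - 113) = 359/(-32093) = 359*(-1/32093) = -359/32093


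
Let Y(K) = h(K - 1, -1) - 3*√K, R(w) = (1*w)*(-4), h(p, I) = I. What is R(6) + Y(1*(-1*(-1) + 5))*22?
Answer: -46 - 66*√6 ≈ -207.67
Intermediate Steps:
R(w) = -4*w (R(w) = w*(-4) = -4*w)
Y(K) = -1 - 3*√K
R(6) + Y(1*(-1*(-1) + 5))*22 = -4*6 + (-1 - 3*√(-1*(-1) + 5))*22 = -24 + (-1 - 3*√(1 + 5))*22 = -24 + (-1 - 3*√6)*22 = -24 + (-22 - 66*√6) = -46 - 66*√6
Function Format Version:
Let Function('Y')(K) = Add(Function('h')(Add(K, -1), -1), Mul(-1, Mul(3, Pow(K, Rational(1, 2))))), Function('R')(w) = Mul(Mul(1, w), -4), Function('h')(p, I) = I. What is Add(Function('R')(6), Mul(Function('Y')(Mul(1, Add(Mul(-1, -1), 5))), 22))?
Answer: Add(-46, Mul(-66, Pow(6, Rational(1, 2)))) ≈ -207.67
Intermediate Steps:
Function('R')(w) = Mul(-4, w) (Function('R')(w) = Mul(w, -4) = Mul(-4, w))
Function('Y')(K) = Add(-1, Mul(-3, Pow(K, Rational(1, 2)))) (Function('Y')(K) = Add(-1, Mul(-1, Mul(3, Pow(K, Rational(1, 2))))) = Add(-1, Mul(-3, Pow(K, Rational(1, 2)))))
Add(Function('R')(6), Mul(Function('Y')(Mul(1, Add(Mul(-1, -1), 5))), 22)) = Add(Mul(-4, 6), Mul(Add(-1, Mul(-3, Pow(Mul(1, Add(Mul(-1, -1), 5)), Rational(1, 2)))), 22)) = Add(-24, Mul(Add(-1, Mul(-3, Pow(Mul(1, Add(1, 5)), Rational(1, 2)))), 22)) = Add(-24, Mul(Add(-1, Mul(-3, Pow(Mul(1, 6), Rational(1, 2)))), 22)) = Add(-24, Mul(Add(-1, Mul(-3, Pow(6, Rational(1, 2)))), 22)) = Add(-24, Add(-22, Mul(-66, Pow(6, Rational(1, 2))))) = Add(-46, Mul(-66, Pow(6, Rational(1, 2))))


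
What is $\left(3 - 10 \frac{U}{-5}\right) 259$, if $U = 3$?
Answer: $2331$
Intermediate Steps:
$\left(3 - 10 \frac{U}{-5}\right) 259 = \left(3 - 10 \frac{3}{-5}\right) 259 = \left(3 - 10 \cdot 3 \left(- \frac{1}{5}\right)\right) 259 = \left(3 - -6\right) 259 = \left(3 + 6\right) 259 = 9 \cdot 259 = 2331$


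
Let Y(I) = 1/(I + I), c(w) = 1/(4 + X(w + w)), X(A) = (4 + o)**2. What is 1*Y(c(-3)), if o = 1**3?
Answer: 29/2 ≈ 14.500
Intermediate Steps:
o = 1
X(A) = 25 (X(A) = (4 + 1)**2 = 5**2 = 25)
c(w) = 1/29 (c(w) = 1/(4 + 25) = 1/29)
Y(I) = 1/(2*I)
1*Y(c(-3)) = 1*(1/(2*(1/29))) = 1*((1/2)*29) = 1*(29/2) = 29/2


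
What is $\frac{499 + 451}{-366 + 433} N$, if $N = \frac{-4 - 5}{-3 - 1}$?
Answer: $\frac{4275}{134} \approx 31.903$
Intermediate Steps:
$N = \frac{9}{4}$ ($N = - \frac{9}{-4} = \left(-9\right) \left(- \frac{1}{4}\right) = \frac{9}{4} \approx 2.25$)
$\frac{499 + 451}{-366 + 433} N = \frac{499 + 451}{-366 + 433} \cdot \frac{9}{4} = \frac{950}{67} \cdot \frac{9}{4} = \frac{4275}{134}$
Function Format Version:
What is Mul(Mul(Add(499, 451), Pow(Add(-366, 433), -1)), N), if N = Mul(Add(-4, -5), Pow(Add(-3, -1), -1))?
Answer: Rational(4275, 134) ≈ 31.903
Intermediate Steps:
N = Rational(9, 4) (N = Mul(-9, Pow(-4, -1)) = Mul(-9, Rational(-1, 4)) = Rational(9, 4) ≈ 2.2500)
Mul(Mul(Add(499, 451), Pow(Add(-366, 433), -1)), N) = Mul(Mul(Add(499, 451), Pow(Add(-366, 433), -1)), Rational(9, 4)) = Mul(Mul(950, Pow(67, -1)), Rational(9, 4)) = Mul(Mul(950, Rational(1, 67)), Rational(9, 4)) = Mul(Rational(950, 67), Rational(9, 4)) = Rational(4275, 134)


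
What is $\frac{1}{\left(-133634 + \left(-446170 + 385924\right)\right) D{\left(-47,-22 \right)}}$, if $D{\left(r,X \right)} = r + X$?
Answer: $\frac{1}{13377720} \approx 7.4751 \cdot 10^{-8}$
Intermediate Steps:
$D{\left(r,X \right)} = X + r$
$\frac{1}{\left(-133634 + \left(-446170 + 385924\right)\right) D{\left(-47,-22 \right)}} = \frac{1}{\left(-133634 + \left(-446170 + 385924\right)\right) \left(-22 - 47\right)} = \frac{1}{\left(-133634 - 60246\right) \left(-69\right)} = \frac{1}{-193880} \left(- \frac{1}{69}\right) = \left(- \frac{1}{193880}\right) \left(- \frac{1}{69}\right) = \frac{1}{13377720}$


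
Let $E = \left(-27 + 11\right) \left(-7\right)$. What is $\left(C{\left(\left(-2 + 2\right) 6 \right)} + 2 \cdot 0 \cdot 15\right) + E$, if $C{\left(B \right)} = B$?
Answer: $112$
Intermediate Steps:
$E = 112$ ($E = \left(-16\right) \left(-7\right) = 112$)
$\left(C{\left(\left(-2 + 2\right) 6 \right)} + 2 \cdot 0 \cdot 15\right) + E = \left(\left(-2 + 2\right) 6 + 2 \cdot 0 \cdot 15\right) + 112 = \left(0 \cdot 6 + 0 \cdot 15\right) + 112 = \left(0 + 0\right) + 112 = 0 + 112 = 112$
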